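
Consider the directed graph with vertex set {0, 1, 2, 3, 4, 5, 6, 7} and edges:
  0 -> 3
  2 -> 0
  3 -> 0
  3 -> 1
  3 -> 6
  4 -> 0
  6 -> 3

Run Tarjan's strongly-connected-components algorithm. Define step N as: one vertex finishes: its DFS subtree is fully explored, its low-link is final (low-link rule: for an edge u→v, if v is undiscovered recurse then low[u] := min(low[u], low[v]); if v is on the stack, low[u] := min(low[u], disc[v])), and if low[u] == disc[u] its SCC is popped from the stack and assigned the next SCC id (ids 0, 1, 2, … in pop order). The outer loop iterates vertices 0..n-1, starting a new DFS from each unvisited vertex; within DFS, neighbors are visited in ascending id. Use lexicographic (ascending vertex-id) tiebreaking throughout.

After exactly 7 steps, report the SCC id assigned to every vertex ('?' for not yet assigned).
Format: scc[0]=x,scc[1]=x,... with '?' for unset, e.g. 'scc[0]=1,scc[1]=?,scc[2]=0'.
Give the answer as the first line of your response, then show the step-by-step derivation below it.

scc[0]=1,scc[1]=0,scc[2]=2,scc[3]=1,scc[4]=3,scc[5]=4,scc[6]=1,scc[7]=?

step 1: low=(low[0]=0,low[1]=2,low[2]=?,low[3]=0,low[4]=?,low[5]=?,low[6]=?,low[7]=?); scc=(scc[0]=?,scc[1]=0,scc[2]=?,scc[3]=?,scc[4]=?,scc[5]=?,scc[6]=?,scc[7]=?)
step 2: low=(low[0]=0,low[1]=2,low[2]=?,low[3]=0,low[4]=?,low[5]=?,low[6]=1,low[7]=?); scc=(scc[0]=?,scc[1]=0,scc[2]=?,scc[3]=?,scc[4]=?,scc[5]=?,scc[6]=?,scc[7]=?)
step 3: low=(low[0]=0,low[1]=2,low[2]=?,low[3]=0,low[4]=?,low[5]=?,low[6]=1,low[7]=?); scc=(scc[0]=?,scc[1]=0,scc[2]=?,scc[3]=?,scc[4]=?,scc[5]=?,scc[6]=?,scc[7]=?)
step 4: low=(low[0]=0,low[1]=2,low[2]=?,low[3]=0,low[4]=?,low[5]=?,low[6]=1,low[7]=?); scc=(scc[0]=1,scc[1]=0,scc[2]=?,scc[3]=1,scc[4]=?,scc[5]=?,scc[6]=1,scc[7]=?)
step 5: low=(low[0]=0,low[1]=2,low[2]=4,low[3]=0,low[4]=?,low[5]=?,low[6]=1,low[7]=?); scc=(scc[0]=1,scc[1]=0,scc[2]=2,scc[3]=1,scc[4]=?,scc[5]=?,scc[6]=1,scc[7]=?)
step 6: low=(low[0]=0,low[1]=2,low[2]=4,low[3]=0,low[4]=5,low[5]=?,low[6]=1,low[7]=?); scc=(scc[0]=1,scc[1]=0,scc[2]=2,scc[3]=1,scc[4]=3,scc[5]=?,scc[6]=1,scc[7]=?)
step 7: low=(low[0]=0,low[1]=2,low[2]=4,low[3]=0,low[4]=5,low[5]=6,low[6]=1,low[7]=?); scc=(scc[0]=1,scc[1]=0,scc[2]=2,scc[3]=1,scc[4]=3,scc[5]=4,scc[6]=1,scc[7]=?)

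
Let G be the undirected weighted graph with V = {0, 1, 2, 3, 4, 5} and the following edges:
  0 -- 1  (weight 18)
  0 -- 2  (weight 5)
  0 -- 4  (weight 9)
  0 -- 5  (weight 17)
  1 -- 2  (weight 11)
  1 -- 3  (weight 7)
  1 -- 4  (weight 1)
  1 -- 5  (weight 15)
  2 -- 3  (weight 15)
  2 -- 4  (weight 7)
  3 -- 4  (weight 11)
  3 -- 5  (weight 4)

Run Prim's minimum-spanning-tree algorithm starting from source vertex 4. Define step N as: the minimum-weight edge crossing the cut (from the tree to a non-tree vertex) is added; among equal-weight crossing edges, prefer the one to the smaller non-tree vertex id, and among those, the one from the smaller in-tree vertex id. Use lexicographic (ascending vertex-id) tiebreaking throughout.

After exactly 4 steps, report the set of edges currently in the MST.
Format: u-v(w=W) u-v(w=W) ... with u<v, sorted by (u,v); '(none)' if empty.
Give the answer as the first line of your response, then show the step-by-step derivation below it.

0-2(w=5) 1-3(w=7) 1-4(w=1) 2-4(w=7)

step 1: add edge 1-4 (w=1); MST = {1-4(w=1)}
step 2: add edge 2-4 (w=7); MST = {1-4(w=1) 2-4(w=7)}
step 3: add edge 0-2 (w=5); MST = {0-2(w=5) 1-4(w=1) 2-4(w=7)}
step 4: add edge 1-3 (w=7); MST = {0-2(w=5) 1-3(w=7) 1-4(w=1) 2-4(w=7)}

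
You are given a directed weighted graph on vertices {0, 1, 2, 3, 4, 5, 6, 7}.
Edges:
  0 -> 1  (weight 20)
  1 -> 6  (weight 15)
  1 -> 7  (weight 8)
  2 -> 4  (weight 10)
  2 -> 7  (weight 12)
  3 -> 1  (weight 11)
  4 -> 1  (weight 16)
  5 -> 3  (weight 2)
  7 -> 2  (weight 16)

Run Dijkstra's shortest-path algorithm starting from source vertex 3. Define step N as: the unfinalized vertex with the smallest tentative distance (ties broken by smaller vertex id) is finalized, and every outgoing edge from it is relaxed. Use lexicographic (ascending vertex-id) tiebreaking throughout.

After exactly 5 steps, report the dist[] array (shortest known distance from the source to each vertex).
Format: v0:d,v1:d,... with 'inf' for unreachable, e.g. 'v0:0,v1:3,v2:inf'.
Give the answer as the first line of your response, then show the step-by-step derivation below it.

v0:inf,v1:11,v2:35,v3:0,v4:45,v5:inf,v6:26,v7:19

step 1: dist = v0:inf,v1:11,v2:inf,v3:0,v4:inf,v5:inf,v6:inf,v7:inf
step 2: dist = v0:inf,v1:11,v2:inf,v3:0,v4:inf,v5:inf,v6:26,v7:19
step 3: dist = v0:inf,v1:11,v2:35,v3:0,v4:inf,v5:inf,v6:26,v7:19
step 4: dist = v0:inf,v1:11,v2:35,v3:0,v4:inf,v5:inf,v6:26,v7:19
step 5: dist = v0:inf,v1:11,v2:35,v3:0,v4:45,v5:inf,v6:26,v7:19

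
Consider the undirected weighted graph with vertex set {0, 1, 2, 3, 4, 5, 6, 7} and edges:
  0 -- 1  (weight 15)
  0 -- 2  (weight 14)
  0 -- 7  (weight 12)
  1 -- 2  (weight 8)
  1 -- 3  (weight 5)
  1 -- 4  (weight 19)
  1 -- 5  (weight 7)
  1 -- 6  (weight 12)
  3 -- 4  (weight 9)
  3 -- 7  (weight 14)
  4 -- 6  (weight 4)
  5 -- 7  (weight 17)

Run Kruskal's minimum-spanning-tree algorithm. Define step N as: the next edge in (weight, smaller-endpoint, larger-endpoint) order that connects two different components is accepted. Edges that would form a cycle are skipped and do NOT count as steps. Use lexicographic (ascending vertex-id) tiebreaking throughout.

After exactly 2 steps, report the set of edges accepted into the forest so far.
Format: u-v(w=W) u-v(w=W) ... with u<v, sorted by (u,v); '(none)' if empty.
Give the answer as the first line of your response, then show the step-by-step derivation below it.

1-3(w=5) 4-6(w=4)

step 1: add edge 4-6 (w=4); MST = {4-6(w=4)}
step 2: add edge 1-3 (w=5); MST = {1-3(w=5) 4-6(w=4)}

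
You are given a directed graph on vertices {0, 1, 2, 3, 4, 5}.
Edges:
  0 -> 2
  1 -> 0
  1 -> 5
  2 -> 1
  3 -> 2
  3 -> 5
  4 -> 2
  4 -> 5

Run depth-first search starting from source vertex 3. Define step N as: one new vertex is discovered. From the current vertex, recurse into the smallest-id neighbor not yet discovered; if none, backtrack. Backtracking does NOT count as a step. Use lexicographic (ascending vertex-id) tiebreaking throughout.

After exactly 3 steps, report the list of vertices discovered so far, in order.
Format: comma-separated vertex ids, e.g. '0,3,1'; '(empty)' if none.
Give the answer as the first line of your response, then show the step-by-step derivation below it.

3,2,1

step 1: discover 3; path=3; order=3
step 2: discover 2; path=3>2; order=3,2
step 3: discover 1; path=3>2>1; order=3,2,1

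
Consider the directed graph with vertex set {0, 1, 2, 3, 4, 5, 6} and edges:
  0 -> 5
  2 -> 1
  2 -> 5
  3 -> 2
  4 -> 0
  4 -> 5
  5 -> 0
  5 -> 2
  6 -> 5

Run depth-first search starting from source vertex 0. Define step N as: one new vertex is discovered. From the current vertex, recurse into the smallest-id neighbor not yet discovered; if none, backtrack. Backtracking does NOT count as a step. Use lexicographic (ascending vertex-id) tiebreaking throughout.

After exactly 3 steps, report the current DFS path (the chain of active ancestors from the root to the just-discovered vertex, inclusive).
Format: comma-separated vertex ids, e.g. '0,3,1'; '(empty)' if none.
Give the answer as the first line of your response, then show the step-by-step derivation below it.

0,5,2

step 1: discover 0; path=0; order=0
step 2: discover 5; path=0>5; order=0,5
step 3: discover 2; path=0>5>2; order=0,5,2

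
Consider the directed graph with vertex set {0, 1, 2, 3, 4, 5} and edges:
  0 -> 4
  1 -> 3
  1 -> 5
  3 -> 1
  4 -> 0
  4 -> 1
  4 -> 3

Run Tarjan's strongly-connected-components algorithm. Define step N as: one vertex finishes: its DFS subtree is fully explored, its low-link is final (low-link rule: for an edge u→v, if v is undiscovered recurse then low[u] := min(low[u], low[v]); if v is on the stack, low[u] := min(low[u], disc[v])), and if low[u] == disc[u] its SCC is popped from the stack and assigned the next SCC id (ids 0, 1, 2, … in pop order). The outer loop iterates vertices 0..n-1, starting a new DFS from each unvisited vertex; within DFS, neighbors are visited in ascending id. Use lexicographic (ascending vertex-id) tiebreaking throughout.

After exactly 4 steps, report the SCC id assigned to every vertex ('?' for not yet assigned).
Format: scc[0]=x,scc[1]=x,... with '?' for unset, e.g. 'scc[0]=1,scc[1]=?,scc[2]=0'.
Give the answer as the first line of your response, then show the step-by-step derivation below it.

scc[0]=?,scc[1]=1,scc[2]=?,scc[3]=1,scc[4]=?,scc[5]=0

step 1: low=(low[0]=0,low[1]=2,low[2]=?,low[3]=2,low[4]=0,low[5]=?); scc=(scc[0]=?,scc[1]=?,scc[2]=?,scc[3]=?,scc[4]=?,scc[5]=?)
step 2: low=(low[0]=0,low[1]=2,low[2]=?,low[3]=2,low[4]=0,low[5]=4); scc=(scc[0]=?,scc[1]=?,scc[2]=?,scc[3]=?,scc[4]=?,scc[5]=0)
step 3: low=(low[0]=0,low[1]=2,low[2]=?,low[3]=2,low[4]=0,low[5]=4); scc=(scc[0]=?,scc[1]=1,scc[2]=?,scc[3]=1,scc[4]=?,scc[5]=0)
step 4: low=(low[0]=0,low[1]=2,low[2]=?,low[3]=2,low[4]=0,low[5]=4); scc=(scc[0]=?,scc[1]=1,scc[2]=?,scc[3]=1,scc[4]=?,scc[5]=0)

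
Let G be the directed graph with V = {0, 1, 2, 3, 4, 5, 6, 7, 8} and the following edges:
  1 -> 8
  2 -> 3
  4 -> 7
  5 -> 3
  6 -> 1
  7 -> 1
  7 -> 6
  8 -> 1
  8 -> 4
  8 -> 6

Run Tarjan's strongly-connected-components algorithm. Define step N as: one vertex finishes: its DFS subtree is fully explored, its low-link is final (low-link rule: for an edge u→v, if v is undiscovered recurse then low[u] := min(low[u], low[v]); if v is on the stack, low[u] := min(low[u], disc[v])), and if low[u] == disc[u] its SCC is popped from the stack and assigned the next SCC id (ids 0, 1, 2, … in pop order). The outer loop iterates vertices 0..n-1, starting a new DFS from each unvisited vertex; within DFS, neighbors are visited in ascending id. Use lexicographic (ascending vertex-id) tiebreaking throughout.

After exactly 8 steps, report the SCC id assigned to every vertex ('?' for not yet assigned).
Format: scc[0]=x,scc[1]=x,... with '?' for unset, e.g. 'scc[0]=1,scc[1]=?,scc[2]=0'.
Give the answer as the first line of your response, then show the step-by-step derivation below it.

scc[0]=0,scc[1]=1,scc[2]=3,scc[3]=2,scc[4]=1,scc[5]=?,scc[6]=1,scc[7]=1,scc[8]=1

step 1: low=(low[0]=0,low[1]=?,low[2]=?,low[3]=?,low[4]=?,low[5]=?,low[6]=?,low[7]=?,low[8]=?); scc=(scc[0]=0,scc[1]=?,scc[2]=?,scc[3]=?,scc[4]=?,scc[5]=?,scc[6]=?,scc[7]=?,scc[8]=?)
step 2: low=(low[0]=0,low[1]=1,low[2]=?,low[3]=?,low[4]=3,low[5]=?,low[6]=1,low[7]=1,low[8]=1); scc=(scc[0]=0,scc[1]=?,scc[2]=?,scc[3]=?,scc[4]=?,scc[5]=?,scc[6]=?,scc[7]=?,scc[8]=?)
step 3: low=(low[0]=0,low[1]=1,low[2]=?,low[3]=?,low[4]=3,low[5]=?,low[6]=1,low[7]=1,low[8]=1); scc=(scc[0]=0,scc[1]=?,scc[2]=?,scc[3]=?,scc[4]=?,scc[5]=?,scc[6]=?,scc[7]=?,scc[8]=?)
step 4: low=(low[0]=0,low[1]=1,low[2]=?,low[3]=?,low[4]=1,low[5]=?,low[6]=1,low[7]=1,low[8]=1); scc=(scc[0]=0,scc[1]=?,scc[2]=?,scc[3]=?,scc[4]=?,scc[5]=?,scc[6]=?,scc[7]=?,scc[8]=?)
step 5: low=(low[0]=0,low[1]=1,low[2]=?,low[3]=?,low[4]=1,low[5]=?,low[6]=1,low[7]=1,low[8]=1); scc=(scc[0]=0,scc[1]=?,scc[2]=?,scc[3]=?,scc[4]=?,scc[5]=?,scc[6]=?,scc[7]=?,scc[8]=?)
step 6: low=(low[0]=0,low[1]=1,low[2]=?,low[3]=?,low[4]=1,low[5]=?,low[6]=1,low[7]=1,low[8]=1); scc=(scc[0]=0,scc[1]=1,scc[2]=?,scc[3]=?,scc[4]=1,scc[5]=?,scc[6]=1,scc[7]=1,scc[8]=1)
step 7: low=(low[0]=0,low[1]=1,low[2]=6,low[3]=7,low[4]=1,low[5]=?,low[6]=1,low[7]=1,low[8]=1); scc=(scc[0]=0,scc[1]=1,scc[2]=?,scc[3]=2,scc[4]=1,scc[5]=?,scc[6]=1,scc[7]=1,scc[8]=1)
step 8: low=(low[0]=0,low[1]=1,low[2]=6,low[3]=7,low[4]=1,low[5]=?,low[6]=1,low[7]=1,low[8]=1); scc=(scc[0]=0,scc[1]=1,scc[2]=3,scc[3]=2,scc[4]=1,scc[5]=?,scc[6]=1,scc[7]=1,scc[8]=1)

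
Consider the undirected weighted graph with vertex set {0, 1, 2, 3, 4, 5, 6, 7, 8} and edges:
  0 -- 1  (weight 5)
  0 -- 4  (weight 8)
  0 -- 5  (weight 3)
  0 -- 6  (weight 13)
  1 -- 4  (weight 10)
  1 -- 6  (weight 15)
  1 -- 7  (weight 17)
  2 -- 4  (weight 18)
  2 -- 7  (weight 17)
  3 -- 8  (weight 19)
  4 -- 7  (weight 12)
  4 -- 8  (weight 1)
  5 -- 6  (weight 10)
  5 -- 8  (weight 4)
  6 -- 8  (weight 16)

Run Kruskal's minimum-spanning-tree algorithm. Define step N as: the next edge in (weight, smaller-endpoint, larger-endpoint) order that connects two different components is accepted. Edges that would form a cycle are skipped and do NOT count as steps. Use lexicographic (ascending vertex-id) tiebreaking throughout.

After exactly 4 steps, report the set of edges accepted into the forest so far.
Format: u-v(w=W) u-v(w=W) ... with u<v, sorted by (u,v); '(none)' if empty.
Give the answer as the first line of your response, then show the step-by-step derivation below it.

0-1(w=5) 0-5(w=3) 4-8(w=1) 5-8(w=4)

step 1: add edge 4-8 (w=1); MST = {4-8(w=1)}
step 2: add edge 0-5 (w=3); MST = {0-5(w=3) 4-8(w=1)}
step 3: add edge 5-8 (w=4); MST = {0-5(w=3) 4-8(w=1) 5-8(w=4)}
step 4: add edge 0-1 (w=5); MST = {0-1(w=5) 0-5(w=3) 4-8(w=1) 5-8(w=4)}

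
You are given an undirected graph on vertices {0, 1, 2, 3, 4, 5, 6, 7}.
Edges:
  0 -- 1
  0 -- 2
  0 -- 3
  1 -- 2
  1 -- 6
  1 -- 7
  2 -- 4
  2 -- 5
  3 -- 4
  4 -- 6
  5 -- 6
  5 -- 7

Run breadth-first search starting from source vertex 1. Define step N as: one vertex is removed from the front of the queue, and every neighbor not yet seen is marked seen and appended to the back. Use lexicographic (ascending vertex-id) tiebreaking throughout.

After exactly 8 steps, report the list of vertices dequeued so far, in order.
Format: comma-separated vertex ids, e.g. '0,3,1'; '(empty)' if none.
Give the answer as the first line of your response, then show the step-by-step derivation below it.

1,0,2,6,7,3,4,5

step 1: dequeue 1; queue=[0,2,6,7]; order=1
step 2: dequeue 0; queue=[2,6,7,3]; order=1,0
step 3: dequeue 2; queue=[6,7,3,4,5]; order=1,0,2
step 4: dequeue 6; queue=[7,3,4,5]; order=1,0,2,6
step 5: dequeue 7; queue=[3,4,5]; order=1,0,2,6,7
step 6: dequeue 3; queue=[4,5]; order=1,0,2,6,7,3
step 7: dequeue 4; queue=[5]; order=1,0,2,6,7,3,4
step 8: dequeue 5; queue=[(empty)]; order=1,0,2,6,7,3,4,5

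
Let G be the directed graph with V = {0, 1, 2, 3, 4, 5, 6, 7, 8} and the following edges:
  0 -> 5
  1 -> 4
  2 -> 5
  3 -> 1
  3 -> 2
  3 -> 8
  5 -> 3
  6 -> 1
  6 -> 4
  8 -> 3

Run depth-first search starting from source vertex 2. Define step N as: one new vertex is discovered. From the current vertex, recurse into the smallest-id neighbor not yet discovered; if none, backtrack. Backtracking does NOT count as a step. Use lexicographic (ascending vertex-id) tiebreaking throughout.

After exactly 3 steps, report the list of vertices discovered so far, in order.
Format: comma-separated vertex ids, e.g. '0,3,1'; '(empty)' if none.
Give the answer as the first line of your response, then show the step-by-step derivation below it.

2,5,3

step 1: discover 2; path=2; order=2
step 2: discover 5; path=2>5; order=2,5
step 3: discover 3; path=2>5>3; order=2,5,3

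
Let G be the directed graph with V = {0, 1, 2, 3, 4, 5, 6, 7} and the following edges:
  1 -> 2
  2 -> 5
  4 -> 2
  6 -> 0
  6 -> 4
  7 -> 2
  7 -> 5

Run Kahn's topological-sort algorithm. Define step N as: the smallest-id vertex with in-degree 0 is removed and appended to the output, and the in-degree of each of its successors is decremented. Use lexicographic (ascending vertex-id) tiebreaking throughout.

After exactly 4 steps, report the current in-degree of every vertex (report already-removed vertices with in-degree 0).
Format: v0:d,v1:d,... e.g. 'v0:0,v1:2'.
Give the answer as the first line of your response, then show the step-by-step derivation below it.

v0:0,v1:0,v2:2,v3:0,v4:0,v5:2,v6:0,v7:0

step 1: output 1; order=[1]; indeg=(1,0,2,0,1,2,0,0)
step 2: output 3; order=[1,3]; indeg=(1,0,2,0,1,2,0,0)
step 3: output 6; order=[1,3,6]; indeg=(0,0,2,0,0,2,0,0)
step 4: output 0; order=[1,3,6,0]; indeg=(0,0,2,0,0,2,0,0)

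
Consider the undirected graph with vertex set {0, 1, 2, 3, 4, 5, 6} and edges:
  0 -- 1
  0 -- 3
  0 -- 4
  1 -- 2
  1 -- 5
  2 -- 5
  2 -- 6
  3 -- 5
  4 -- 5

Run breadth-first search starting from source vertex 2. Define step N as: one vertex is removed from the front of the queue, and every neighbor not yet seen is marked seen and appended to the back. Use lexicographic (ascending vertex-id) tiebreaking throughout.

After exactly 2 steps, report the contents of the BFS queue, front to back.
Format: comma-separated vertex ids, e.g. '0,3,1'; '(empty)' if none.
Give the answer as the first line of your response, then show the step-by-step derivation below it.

5,6,0

step 1: dequeue 2; queue=[1,5,6]; order=2
step 2: dequeue 1; queue=[5,6,0]; order=2,1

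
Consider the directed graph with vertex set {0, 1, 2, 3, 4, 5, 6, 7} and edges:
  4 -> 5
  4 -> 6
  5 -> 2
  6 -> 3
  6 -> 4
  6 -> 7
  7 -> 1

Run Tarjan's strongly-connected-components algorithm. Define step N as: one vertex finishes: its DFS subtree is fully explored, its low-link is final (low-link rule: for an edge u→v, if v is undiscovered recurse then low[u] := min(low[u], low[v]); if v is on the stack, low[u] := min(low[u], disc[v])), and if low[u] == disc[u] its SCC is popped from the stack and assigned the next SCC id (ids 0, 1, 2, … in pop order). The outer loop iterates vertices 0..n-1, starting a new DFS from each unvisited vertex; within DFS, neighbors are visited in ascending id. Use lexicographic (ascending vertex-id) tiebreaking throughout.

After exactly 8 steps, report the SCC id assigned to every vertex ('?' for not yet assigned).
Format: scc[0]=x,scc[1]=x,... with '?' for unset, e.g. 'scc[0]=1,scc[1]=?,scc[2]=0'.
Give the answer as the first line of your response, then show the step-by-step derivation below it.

scc[0]=0,scc[1]=1,scc[2]=2,scc[3]=3,scc[4]=6,scc[5]=4,scc[6]=6,scc[7]=5

step 1: low=(low[0]=0,low[1]=?,low[2]=?,low[3]=?,low[4]=?,low[5]=?,low[6]=?,low[7]=?); scc=(scc[0]=0,scc[1]=?,scc[2]=?,scc[3]=?,scc[4]=?,scc[5]=?,scc[6]=?,scc[7]=?)
step 2: low=(low[0]=0,low[1]=1,low[2]=?,low[3]=?,low[4]=?,low[5]=?,low[6]=?,low[7]=?); scc=(scc[0]=0,scc[1]=1,scc[2]=?,scc[3]=?,scc[4]=?,scc[5]=?,scc[6]=?,scc[7]=?)
step 3: low=(low[0]=0,low[1]=1,low[2]=2,low[3]=?,low[4]=?,low[5]=?,low[6]=?,low[7]=?); scc=(scc[0]=0,scc[1]=1,scc[2]=2,scc[3]=?,scc[4]=?,scc[5]=?,scc[6]=?,scc[7]=?)
step 4: low=(low[0]=0,low[1]=1,low[2]=2,low[3]=3,low[4]=?,low[5]=?,low[6]=?,low[7]=?); scc=(scc[0]=0,scc[1]=1,scc[2]=2,scc[3]=3,scc[4]=?,scc[5]=?,scc[6]=?,scc[7]=?)
step 5: low=(low[0]=0,low[1]=1,low[2]=2,low[3]=3,low[4]=4,low[5]=5,low[6]=?,low[7]=?); scc=(scc[0]=0,scc[1]=1,scc[2]=2,scc[3]=3,scc[4]=?,scc[5]=4,scc[6]=?,scc[7]=?)
step 6: low=(low[0]=0,low[1]=1,low[2]=2,low[3]=3,low[4]=4,low[5]=5,low[6]=4,low[7]=7); scc=(scc[0]=0,scc[1]=1,scc[2]=2,scc[3]=3,scc[4]=?,scc[5]=4,scc[6]=?,scc[7]=5)
step 7: low=(low[0]=0,low[1]=1,low[2]=2,low[3]=3,low[4]=4,low[5]=5,low[6]=4,low[7]=7); scc=(scc[0]=0,scc[1]=1,scc[2]=2,scc[3]=3,scc[4]=?,scc[5]=4,scc[6]=?,scc[7]=5)
step 8: low=(low[0]=0,low[1]=1,low[2]=2,low[3]=3,low[4]=4,low[5]=5,low[6]=4,low[7]=7); scc=(scc[0]=0,scc[1]=1,scc[2]=2,scc[3]=3,scc[4]=6,scc[5]=4,scc[6]=6,scc[7]=5)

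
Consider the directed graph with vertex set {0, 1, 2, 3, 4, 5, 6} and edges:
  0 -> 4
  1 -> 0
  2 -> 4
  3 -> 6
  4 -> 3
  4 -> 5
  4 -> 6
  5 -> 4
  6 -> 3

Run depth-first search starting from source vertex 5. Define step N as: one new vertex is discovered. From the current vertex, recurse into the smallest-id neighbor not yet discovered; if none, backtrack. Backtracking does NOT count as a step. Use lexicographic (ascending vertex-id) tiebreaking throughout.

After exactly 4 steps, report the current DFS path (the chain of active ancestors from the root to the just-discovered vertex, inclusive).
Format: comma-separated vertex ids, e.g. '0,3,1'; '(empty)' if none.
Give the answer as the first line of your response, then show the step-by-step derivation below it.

5,4,3,6

step 1: discover 5; path=5; order=5
step 2: discover 4; path=5>4; order=5,4
step 3: discover 3; path=5>4>3; order=5,4,3
step 4: discover 6; path=5>4>3>6; order=5,4,3,6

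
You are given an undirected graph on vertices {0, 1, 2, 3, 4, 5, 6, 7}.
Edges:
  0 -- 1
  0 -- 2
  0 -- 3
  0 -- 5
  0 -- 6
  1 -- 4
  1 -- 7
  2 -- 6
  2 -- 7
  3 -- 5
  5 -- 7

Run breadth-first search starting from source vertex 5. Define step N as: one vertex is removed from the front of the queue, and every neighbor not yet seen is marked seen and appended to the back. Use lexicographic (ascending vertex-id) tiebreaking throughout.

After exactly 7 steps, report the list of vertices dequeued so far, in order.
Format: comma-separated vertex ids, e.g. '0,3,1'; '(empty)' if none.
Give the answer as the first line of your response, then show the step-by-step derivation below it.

5,0,3,7,1,2,6

step 1: dequeue 5; queue=[0,3,7]; order=5
step 2: dequeue 0; queue=[3,7,1,2,6]; order=5,0
step 3: dequeue 3; queue=[7,1,2,6]; order=5,0,3
step 4: dequeue 7; queue=[1,2,6]; order=5,0,3,7
step 5: dequeue 1; queue=[2,6,4]; order=5,0,3,7,1
step 6: dequeue 2; queue=[6,4]; order=5,0,3,7,1,2
step 7: dequeue 6; queue=[4]; order=5,0,3,7,1,2,6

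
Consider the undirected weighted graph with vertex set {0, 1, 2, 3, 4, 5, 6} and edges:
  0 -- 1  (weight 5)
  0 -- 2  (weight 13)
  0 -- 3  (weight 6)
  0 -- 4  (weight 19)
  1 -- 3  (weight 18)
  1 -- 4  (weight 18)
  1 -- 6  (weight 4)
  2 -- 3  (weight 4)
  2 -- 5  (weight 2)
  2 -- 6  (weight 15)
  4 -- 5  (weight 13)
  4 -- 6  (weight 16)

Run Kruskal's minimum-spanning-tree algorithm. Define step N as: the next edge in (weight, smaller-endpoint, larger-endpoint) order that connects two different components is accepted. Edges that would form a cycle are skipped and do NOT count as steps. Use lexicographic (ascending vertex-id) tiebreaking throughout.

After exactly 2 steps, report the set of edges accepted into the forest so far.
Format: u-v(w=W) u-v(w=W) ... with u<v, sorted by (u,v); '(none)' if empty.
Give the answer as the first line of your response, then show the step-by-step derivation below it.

1-6(w=4) 2-5(w=2)

step 1: add edge 2-5 (w=2); MST = {2-5(w=2)}
step 2: add edge 1-6 (w=4); MST = {1-6(w=4) 2-5(w=2)}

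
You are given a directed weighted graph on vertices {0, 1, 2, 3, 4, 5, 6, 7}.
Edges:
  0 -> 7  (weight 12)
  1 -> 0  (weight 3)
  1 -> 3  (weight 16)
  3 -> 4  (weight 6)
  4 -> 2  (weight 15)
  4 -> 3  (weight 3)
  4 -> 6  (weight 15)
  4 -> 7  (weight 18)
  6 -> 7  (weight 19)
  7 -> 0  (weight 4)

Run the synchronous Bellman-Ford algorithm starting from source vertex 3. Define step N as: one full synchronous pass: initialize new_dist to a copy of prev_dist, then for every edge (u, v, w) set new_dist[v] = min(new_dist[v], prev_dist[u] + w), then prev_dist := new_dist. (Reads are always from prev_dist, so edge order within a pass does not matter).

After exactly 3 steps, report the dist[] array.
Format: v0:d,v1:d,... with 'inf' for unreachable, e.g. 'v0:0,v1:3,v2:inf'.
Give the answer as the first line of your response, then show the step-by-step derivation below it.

v0:28,v1:inf,v2:21,v3:0,v4:6,v5:inf,v6:21,v7:24

step 1: dist = v0:inf,v1:inf,v2:inf,v3:0,v4:6,v5:inf,v6:inf,v7:inf
step 2: dist = v0:inf,v1:inf,v2:21,v3:0,v4:6,v5:inf,v6:21,v7:24
step 3: dist = v0:28,v1:inf,v2:21,v3:0,v4:6,v5:inf,v6:21,v7:24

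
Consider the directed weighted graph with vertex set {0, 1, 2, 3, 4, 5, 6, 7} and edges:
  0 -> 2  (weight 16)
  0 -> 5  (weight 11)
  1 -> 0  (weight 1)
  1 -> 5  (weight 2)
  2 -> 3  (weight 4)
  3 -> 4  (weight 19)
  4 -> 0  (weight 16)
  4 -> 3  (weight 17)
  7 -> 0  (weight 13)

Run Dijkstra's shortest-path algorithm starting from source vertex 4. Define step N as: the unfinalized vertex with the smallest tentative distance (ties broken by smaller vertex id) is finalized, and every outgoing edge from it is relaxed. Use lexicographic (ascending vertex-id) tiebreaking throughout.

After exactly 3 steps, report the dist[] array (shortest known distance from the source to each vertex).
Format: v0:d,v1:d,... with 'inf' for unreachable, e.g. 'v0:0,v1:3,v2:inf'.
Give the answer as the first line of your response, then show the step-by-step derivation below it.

v0:16,v1:inf,v2:32,v3:17,v4:0,v5:27,v6:inf,v7:inf

step 1: dist = v0:16,v1:inf,v2:inf,v3:17,v4:0,v5:inf,v6:inf,v7:inf
step 2: dist = v0:16,v1:inf,v2:32,v3:17,v4:0,v5:27,v6:inf,v7:inf
step 3: dist = v0:16,v1:inf,v2:32,v3:17,v4:0,v5:27,v6:inf,v7:inf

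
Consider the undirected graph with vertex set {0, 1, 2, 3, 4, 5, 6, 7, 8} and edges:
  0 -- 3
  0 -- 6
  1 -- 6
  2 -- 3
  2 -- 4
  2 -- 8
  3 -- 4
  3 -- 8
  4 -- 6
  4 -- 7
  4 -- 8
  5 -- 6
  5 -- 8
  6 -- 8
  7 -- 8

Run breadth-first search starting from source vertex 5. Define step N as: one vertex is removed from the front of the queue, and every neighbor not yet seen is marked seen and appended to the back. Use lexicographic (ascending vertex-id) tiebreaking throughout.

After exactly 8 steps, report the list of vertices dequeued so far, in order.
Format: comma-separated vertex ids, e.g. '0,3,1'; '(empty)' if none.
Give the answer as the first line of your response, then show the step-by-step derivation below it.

5,6,8,0,1,4,2,3

step 1: dequeue 5; queue=[6,8]; order=5
step 2: dequeue 6; queue=[8,0,1,4]; order=5,6
step 3: dequeue 8; queue=[0,1,4,2,3,7]; order=5,6,8
step 4: dequeue 0; queue=[1,4,2,3,7]; order=5,6,8,0
step 5: dequeue 1; queue=[4,2,3,7]; order=5,6,8,0,1
step 6: dequeue 4; queue=[2,3,7]; order=5,6,8,0,1,4
step 7: dequeue 2; queue=[3,7]; order=5,6,8,0,1,4,2
step 8: dequeue 3; queue=[7]; order=5,6,8,0,1,4,2,3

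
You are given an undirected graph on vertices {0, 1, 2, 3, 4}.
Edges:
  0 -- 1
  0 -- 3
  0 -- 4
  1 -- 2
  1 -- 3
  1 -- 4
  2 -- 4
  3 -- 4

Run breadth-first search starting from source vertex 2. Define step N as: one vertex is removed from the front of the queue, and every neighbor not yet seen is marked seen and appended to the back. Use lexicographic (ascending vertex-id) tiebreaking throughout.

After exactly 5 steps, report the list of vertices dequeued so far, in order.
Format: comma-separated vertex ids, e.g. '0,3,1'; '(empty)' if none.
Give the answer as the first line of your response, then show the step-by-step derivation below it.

2,1,4,0,3

step 1: dequeue 2; queue=[1,4]; order=2
step 2: dequeue 1; queue=[4,0,3]; order=2,1
step 3: dequeue 4; queue=[0,3]; order=2,1,4
step 4: dequeue 0; queue=[3]; order=2,1,4,0
step 5: dequeue 3; queue=[(empty)]; order=2,1,4,0,3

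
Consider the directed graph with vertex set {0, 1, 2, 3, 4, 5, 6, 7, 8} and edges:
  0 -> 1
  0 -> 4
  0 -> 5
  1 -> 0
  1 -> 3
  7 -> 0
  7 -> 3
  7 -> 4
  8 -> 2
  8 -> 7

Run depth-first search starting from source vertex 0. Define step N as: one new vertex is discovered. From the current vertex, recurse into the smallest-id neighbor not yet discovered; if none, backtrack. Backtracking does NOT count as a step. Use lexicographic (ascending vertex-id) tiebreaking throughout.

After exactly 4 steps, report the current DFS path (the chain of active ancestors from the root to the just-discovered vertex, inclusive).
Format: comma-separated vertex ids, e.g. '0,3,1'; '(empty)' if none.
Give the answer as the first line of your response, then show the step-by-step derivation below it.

0,4

step 1: discover 0; path=0; order=0
step 2: discover 1; path=0>1; order=0,1
step 3: discover 3; path=0>1>3; order=0,1,3
step 4: discover 4; path=0>4; order=0,1,3,4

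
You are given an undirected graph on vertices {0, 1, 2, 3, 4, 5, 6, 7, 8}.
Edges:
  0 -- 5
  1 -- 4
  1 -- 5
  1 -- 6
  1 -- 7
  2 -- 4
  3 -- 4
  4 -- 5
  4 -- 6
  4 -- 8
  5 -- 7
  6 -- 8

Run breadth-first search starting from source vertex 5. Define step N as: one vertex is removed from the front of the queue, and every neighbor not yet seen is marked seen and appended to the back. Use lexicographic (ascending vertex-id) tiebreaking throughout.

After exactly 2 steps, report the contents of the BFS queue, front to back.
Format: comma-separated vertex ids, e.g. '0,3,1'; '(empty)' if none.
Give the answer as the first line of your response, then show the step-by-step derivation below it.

1,4,7

step 1: dequeue 5; queue=[0,1,4,7]; order=5
step 2: dequeue 0; queue=[1,4,7]; order=5,0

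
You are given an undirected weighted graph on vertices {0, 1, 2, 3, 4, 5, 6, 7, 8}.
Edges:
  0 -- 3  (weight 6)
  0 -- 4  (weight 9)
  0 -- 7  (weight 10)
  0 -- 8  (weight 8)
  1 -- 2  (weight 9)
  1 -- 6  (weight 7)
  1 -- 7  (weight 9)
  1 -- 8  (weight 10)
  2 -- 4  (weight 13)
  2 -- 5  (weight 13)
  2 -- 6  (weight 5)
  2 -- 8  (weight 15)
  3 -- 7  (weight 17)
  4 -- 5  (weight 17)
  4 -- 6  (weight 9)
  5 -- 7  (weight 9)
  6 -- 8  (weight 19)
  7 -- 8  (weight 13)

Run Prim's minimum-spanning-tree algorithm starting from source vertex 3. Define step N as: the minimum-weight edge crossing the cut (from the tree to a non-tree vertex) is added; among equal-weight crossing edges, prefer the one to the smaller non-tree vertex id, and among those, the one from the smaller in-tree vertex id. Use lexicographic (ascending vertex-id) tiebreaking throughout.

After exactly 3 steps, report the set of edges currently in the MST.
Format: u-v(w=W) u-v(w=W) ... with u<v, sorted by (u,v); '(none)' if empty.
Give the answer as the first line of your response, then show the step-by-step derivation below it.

0-3(w=6) 0-4(w=9) 0-8(w=8)

step 1: add edge 0-3 (w=6); MST = {0-3(w=6)}
step 2: add edge 0-8 (w=8); MST = {0-3(w=6) 0-8(w=8)}
step 3: add edge 0-4 (w=9); MST = {0-3(w=6) 0-4(w=9) 0-8(w=8)}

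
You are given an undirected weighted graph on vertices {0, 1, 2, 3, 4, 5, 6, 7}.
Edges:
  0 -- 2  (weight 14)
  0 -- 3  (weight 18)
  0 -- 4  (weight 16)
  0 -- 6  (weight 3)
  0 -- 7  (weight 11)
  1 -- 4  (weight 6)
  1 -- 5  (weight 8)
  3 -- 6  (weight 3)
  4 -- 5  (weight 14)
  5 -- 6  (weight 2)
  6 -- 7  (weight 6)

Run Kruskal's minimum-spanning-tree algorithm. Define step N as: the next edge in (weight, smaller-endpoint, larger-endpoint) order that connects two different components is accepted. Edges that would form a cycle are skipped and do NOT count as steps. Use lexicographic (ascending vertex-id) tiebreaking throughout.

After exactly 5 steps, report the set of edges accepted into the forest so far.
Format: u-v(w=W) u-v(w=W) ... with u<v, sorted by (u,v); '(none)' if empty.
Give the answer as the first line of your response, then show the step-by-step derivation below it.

0-6(w=3) 1-4(w=6) 3-6(w=3) 5-6(w=2) 6-7(w=6)

step 1: add edge 5-6 (w=2); MST = {5-6(w=2)}
step 2: add edge 0-6 (w=3); MST = {0-6(w=3) 5-6(w=2)}
step 3: add edge 3-6 (w=3); MST = {0-6(w=3) 3-6(w=3) 5-6(w=2)}
step 4: add edge 1-4 (w=6); MST = {0-6(w=3) 1-4(w=6) 3-6(w=3) 5-6(w=2)}
step 5: add edge 6-7 (w=6); MST = {0-6(w=3) 1-4(w=6) 3-6(w=3) 5-6(w=2) 6-7(w=6)}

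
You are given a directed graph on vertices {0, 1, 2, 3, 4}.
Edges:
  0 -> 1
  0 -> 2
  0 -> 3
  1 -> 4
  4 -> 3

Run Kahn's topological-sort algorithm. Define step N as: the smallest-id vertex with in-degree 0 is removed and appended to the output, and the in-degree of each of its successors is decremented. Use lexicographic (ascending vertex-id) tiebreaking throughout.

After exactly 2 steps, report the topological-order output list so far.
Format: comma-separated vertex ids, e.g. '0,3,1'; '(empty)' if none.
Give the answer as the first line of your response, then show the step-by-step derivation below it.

0,1

step 1: output 0; order=[0]; indeg=(0,0,0,1,1)
step 2: output 1; order=[0,1]; indeg=(0,0,0,1,0)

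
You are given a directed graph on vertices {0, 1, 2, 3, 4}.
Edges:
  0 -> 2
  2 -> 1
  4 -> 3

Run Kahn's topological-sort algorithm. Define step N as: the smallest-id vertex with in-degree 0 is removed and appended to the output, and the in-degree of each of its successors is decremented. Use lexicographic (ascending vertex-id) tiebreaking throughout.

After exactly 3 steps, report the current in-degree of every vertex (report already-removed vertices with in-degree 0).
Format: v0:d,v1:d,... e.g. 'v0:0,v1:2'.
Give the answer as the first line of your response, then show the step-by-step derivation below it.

v0:0,v1:0,v2:0,v3:1,v4:0

step 1: output 0; order=[0]; indeg=(0,1,0,1,0)
step 2: output 2; order=[0,2]; indeg=(0,0,0,1,0)
step 3: output 1; order=[0,2,1]; indeg=(0,0,0,1,0)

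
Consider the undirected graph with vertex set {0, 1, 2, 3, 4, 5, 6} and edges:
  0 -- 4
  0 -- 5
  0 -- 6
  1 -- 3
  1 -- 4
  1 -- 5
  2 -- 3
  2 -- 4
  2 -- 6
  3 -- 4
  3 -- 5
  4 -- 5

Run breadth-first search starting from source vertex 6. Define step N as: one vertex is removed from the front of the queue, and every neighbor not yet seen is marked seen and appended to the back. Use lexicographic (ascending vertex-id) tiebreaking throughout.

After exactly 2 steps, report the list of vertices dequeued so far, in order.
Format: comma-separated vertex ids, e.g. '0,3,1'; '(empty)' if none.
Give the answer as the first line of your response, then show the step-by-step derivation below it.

6,0

step 1: dequeue 6; queue=[0,2]; order=6
step 2: dequeue 0; queue=[2,4,5]; order=6,0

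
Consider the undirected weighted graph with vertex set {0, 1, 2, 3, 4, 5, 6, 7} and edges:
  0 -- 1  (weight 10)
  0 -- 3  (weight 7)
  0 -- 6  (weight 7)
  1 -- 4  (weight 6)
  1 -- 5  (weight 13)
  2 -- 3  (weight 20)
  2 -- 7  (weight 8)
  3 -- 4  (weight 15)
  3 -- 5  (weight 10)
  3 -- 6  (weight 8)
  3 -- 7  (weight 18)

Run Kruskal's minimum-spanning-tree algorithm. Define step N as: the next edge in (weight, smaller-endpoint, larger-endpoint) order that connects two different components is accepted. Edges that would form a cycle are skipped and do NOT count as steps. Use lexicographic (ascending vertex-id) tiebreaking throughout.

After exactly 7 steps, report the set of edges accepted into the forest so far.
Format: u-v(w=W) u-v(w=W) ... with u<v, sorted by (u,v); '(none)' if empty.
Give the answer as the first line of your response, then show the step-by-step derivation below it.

0-1(w=10) 0-3(w=7) 0-6(w=7) 1-4(w=6) 2-7(w=8) 3-5(w=10) 3-7(w=18)

step 1: add edge 1-4 (w=6); MST = {1-4(w=6)}
step 2: add edge 0-3 (w=7); MST = {0-3(w=7) 1-4(w=6)}
step 3: add edge 0-6 (w=7); MST = {0-3(w=7) 0-6(w=7) 1-4(w=6)}
step 4: add edge 2-7 (w=8); MST = {0-3(w=7) 0-6(w=7) 1-4(w=6) 2-7(w=8)}
step 5: add edge 0-1 (w=10); MST = {0-1(w=10) 0-3(w=7) 0-6(w=7) 1-4(w=6) 2-7(w=8)}
step 6: add edge 3-5 (w=10); MST = {0-1(w=10) 0-3(w=7) 0-6(w=7) 1-4(w=6) 2-7(w=8) 3-5(w=10)}
step 7: add edge 3-7 (w=18); MST = {0-1(w=10) 0-3(w=7) 0-6(w=7) 1-4(w=6) 2-7(w=8) 3-5(w=10) 3-7(w=18)}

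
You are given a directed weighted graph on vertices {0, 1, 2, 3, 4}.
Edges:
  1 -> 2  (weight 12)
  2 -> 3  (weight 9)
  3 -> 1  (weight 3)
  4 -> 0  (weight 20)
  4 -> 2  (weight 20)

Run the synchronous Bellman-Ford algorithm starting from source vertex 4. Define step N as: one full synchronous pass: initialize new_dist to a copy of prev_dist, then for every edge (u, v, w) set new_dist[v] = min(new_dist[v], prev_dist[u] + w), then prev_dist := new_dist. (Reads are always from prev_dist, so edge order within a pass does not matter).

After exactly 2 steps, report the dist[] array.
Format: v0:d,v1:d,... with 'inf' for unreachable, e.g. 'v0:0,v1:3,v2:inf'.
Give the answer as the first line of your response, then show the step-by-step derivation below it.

v0:20,v1:inf,v2:20,v3:29,v4:0

step 1: dist = v0:20,v1:inf,v2:20,v3:inf,v4:0
step 2: dist = v0:20,v1:inf,v2:20,v3:29,v4:0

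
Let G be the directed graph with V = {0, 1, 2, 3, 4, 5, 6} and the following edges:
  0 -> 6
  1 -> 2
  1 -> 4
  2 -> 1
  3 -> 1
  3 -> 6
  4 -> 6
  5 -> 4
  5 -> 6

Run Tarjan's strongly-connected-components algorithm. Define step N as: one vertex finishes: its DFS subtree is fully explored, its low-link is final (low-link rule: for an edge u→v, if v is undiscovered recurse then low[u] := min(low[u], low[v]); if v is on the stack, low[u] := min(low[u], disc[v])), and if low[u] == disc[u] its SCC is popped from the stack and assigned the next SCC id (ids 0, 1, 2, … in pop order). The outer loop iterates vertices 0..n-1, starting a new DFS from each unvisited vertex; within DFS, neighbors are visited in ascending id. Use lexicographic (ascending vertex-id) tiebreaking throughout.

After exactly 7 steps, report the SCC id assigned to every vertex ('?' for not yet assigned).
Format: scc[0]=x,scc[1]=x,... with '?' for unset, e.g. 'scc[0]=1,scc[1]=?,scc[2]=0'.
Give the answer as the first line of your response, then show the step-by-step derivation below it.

scc[0]=1,scc[1]=3,scc[2]=3,scc[3]=4,scc[4]=2,scc[5]=5,scc[6]=0

step 1: low=(low[0]=0,low[1]=?,low[2]=?,low[3]=?,low[4]=?,low[5]=?,low[6]=1); scc=(scc[0]=?,scc[1]=?,scc[2]=?,scc[3]=?,scc[4]=?,scc[5]=?,scc[6]=0)
step 2: low=(low[0]=0,low[1]=?,low[2]=?,low[3]=?,low[4]=?,low[5]=?,low[6]=1); scc=(scc[0]=1,scc[1]=?,scc[2]=?,scc[3]=?,scc[4]=?,scc[5]=?,scc[6]=0)
step 3: low=(low[0]=0,low[1]=2,low[2]=2,low[3]=?,low[4]=?,low[5]=?,low[6]=1); scc=(scc[0]=1,scc[1]=?,scc[2]=?,scc[3]=?,scc[4]=?,scc[5]=?,scc[6]=0)
step 4: low=(low[0]=0,low[1]=2,low[2]=2,low[3]=?,low[4]=4,low[5]=?,low[6]=1); scc=(scc[0]=1,scc[1]=?,scc[2]=?,scc[3]=?,scc[4]=2,scc[5]=?,scc[6]=0)
step 5: low=(low[0]=0,low[1]=2,low[2]=2,low[3]=?,low[4]=4,low[5]=?,low[6]=1); scc=(scc[0]=1,scc[1]=3,scc[2]=3,scc[3]=?,scc[4]=2,scc[5]=?,scc[6]=0)
step 6: low=(low[0]=0,low[1]=2,low[2]=2,low[3]=5,low[4]=4,low[5]=?,low[6]=1); scc=(scc[0]=1,scc[1]=3,scc[2]=3,scc[3]=4,scc[4]=2,scc[5]=?,scc[6]=0)
step 7: low=(low[0]=0,low[1]=2,low[2]=2,low[3]=5,low[4]=4,low[5]=6,low[6]=1); scc=(scc[0]=1,scc[1]=3,scc[2]=3,scc[3]=4,scc[4]=2,scc[5]=5,scc[6]=0)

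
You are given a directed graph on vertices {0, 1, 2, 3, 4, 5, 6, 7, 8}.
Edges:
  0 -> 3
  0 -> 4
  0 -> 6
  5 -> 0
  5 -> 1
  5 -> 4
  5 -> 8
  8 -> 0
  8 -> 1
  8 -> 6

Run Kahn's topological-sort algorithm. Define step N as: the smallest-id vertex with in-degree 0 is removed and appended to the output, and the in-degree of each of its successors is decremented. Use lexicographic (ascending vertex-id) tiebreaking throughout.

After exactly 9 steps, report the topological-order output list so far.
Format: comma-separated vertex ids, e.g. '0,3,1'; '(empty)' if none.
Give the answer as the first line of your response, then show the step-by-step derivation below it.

2,5,7,8,0,1,3,4,6

step 1: output 2; order=[2]; indeg=(2,2,0,1,2,0,2,0,1)
step 2: output 5; order=[2,5]; indeg=(1,1,0,1,1,0,2,0,0)
step 3: output 7; order=[2,5,7]; indeg=(1,1,0,1,1,0,2,0,0)
step 4: output 8; order=[2,5,7,8]; indeg=(0,0,0,1,1,0,1,0,0)
step 5: output 0; order=[2,5,7,8,0]; indeg=(0,0,0,0,0,0,0,0,0)
step 6: output 1; order=[2,5,7,8,0,1]; indeg=(0,0,0,0,0,0,0,0,0)
step 7: output 3; order=[2,5,7,8,0,1,3]; indeg=(0,0,0,0,0,0,0,0,0)
step 8: output 4; order=[2,5,7,8,0,1,3,4]; indeg=(0,0,0,0,0,0,0,0,0)
step 9: output 6; order=[2,5,7,8,0,1,3,4,6]; indeg=(0,0,0,0,0,0,0,0,0)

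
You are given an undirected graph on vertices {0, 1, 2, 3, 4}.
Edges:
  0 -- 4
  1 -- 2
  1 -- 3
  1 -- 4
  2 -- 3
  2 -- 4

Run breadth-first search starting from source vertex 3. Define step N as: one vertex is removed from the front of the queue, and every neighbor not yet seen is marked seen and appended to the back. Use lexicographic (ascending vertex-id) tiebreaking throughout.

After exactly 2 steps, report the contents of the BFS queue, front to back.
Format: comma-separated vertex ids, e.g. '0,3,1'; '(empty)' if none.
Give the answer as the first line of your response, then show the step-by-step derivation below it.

2,4

step 1: dequeue 3; queue=[1,2]; order=3
step 2: dequeue 1; queue=[2,4]; order=3,1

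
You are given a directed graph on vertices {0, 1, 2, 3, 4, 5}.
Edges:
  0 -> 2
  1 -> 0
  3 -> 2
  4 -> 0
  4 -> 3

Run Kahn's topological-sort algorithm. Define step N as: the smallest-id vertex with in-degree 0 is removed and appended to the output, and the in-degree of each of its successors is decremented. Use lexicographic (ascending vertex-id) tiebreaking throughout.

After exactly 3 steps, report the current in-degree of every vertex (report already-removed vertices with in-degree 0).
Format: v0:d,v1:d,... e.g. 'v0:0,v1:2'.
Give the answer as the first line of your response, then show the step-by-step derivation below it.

v0:0,v1:0,v2:1,v3:0,v4:0,v5:0

step 1: output 1; order=[1]; indeg=(1,0,2,1,0,0)
step 2: output 4; order=[1,4]; indeg=(0,0,2,0,0,0)
step 3: output 0; order=[1,4,0]; indeg=(0,0,1,0,0,0)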